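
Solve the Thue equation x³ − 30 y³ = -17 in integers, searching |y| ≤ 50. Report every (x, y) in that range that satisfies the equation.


The equation is x³ - 30y³ = -17. For fixed y, x³ = 30·y³ − 17, so a solution requires the RHS to be a perfect cube.
Strategy: iterate y from -50 to 50, compute RHS = 30·y³ − 17, and check whether it is a (positive or negative) perfect cube.
Check small values of y:
  y = 0: RHS = -17 is not a perfect cube.
  y = 1: RHS = 13 is not a perfect cube.
  y = -1: RHS = -47 is not a perfect cube.
  y = 2: RHS = 223 is not a perfect cube.
  y = -2: RHS = -257 is not a perfect cube.
  y = 3: RHS = 793 is not a perfect cube.
  y = -3: RHS = -827 is not a perfect cube.
Continuing the search up to |y| = 50 finds no solutions either.
No (x, y) in the scanned range satisfies the equation.

No integer solutions with |y| ≤ 50.


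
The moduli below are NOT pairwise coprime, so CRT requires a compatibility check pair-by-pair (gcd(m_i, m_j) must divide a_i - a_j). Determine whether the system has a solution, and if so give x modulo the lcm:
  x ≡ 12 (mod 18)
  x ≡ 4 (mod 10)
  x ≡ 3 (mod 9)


Moduli 18, 10, 9 are not pairwise coprime, so CRT works modulo lcm(m_i) when all pairwise compatibility conditions hold.
Pairwise compatibility: gcd(m_i, m_j) must divide a_i - a_j for every pair.
Merge one congruence at a time:
  Start: x ≡ 12 (mod 18).
  Combine with x ≡ 4 (mod 10): gcd(18, 10) = 2; 4 - 12 = -8, which IS divisible by 2, so compatible.
    Write x = 12 + 18·t and substitute into x ≡ 4 (mod 10): 18·t ≡ 4 − 12 = -8 (mod 10).
    Divide the congruence (and modulus) by g = 2: 9·t ≡ -4 (mod 5).
    Reduce coefficients mod 5: 4·t ≡ 1 (mod 5).
    The inverse of 4 mod 5 is 4 (since 4·4 = 16 = 3·5 + 1), so t ≡ 4·1 = 4 ≡ 4 (mod 5).
    Then x = 12 + 18·4 = 84, valid modulo lcm(18, 10) = 90: x ≡ 84 (mod 90).
  Combine with x ≡ 3 (mod 9): gcd(90, 9) = 9; 3 - 84 = -81, which IS divisible by 9, so compatible.
    Write x = 84 + 90·t and substitute into x ≡ 3 (mod 9): 90·t ≡ 3 − 84 = -81 (mod 9).
    Divide the congruence (and modulus) by g = 9: 10·t ≡ -9 (mod 1).
    Modulo 1 every t works; take t = 0.
    Then x = 84 + 90·0 = 84, valid modulo lcm(90, 9) = 90: x ≡ 84 (mod 90).
Verify: 84 mod 18 = 12, 84 mod 10 = 4, 84 mod 9 = 3.

x ≡ 84 (mod 90).


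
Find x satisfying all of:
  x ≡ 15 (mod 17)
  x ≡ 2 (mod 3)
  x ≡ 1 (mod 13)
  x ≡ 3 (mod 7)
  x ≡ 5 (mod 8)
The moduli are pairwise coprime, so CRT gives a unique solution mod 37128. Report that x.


Product of moduli M = 17 · 3 · 13 · 7 · 8 = 37128.
Merge one congruence at a time:
  Start: x ≡ 15 (mod 17).
  Combine with x ≡ 2 (mod 3); new modulus lcm = 51.
    Write x = 15 + 17·t and substitute into x ≡ 2 (mod 3): 17·t ≡ 2 − 15 = -13 (mod 3).
    Reduce coefficients mod 3: 2·t ≡ 2 (mod 3).
    The inverse of 2 mod 3 is 2 (since 2·2 = 4 = 1·3 + 1), so t ≡ 2·2 = 4 ≡ 1 (mod 3).
    Then x = 15 + 17·1 = 32, valid modulo lcm(17, 3) = 51: x ≡ 32 (mod 51).
  Combine with x ≡ 1 (mod 13); new modulus lcm = 663.
    Write x = 32 + 51·t and substitute into x ≡ 1 (mod 13): 51·t ≡ 1 − 32 = -31 (mod 13).
    Reduce coefficients mod 13: 12·t ≡ 8 (mod 13).
    The inverse of 12 mod 13 is 12 (since 12·12 = 144 = 11·13 + 1), so t ≡ 12·8 = 96 ≡ 5 (mod 13).
    Then x = 32 + 51·5 = 287, valid modulo lcm(51, 13) = 663: x ≡ 287 (mod 663).
  Combine with x ≡ 3 (mod 7); new modulus lcm = 4641.
    Write x = 287 + 663·t and substitute into x ≡ 3 (mod 7): 663·t ≡ 3 − 287 = -284 (mod 7).
    Reduce coefficients mod 7: 5·t ≡ 3 (mod 7).
    The inverse of 5 mod 7 is 3 (since 5·3 = 15 = 2·7 + 1), so t ≡ 3·3 = 9 ≡ 2 (mod 7).
    Then x = 287 + 663·2 = 1613, valid modulo lcm(663, 7) = 4641: x ≡ 1613 (mod 4641).
  Combine with x ≡ 5 (mod 8); new modulus lcm = 37128.
    Write x = 1613 + 4641·t and substitute into x ≡ 5 (mod 8): 4641·t ≡ 5 − 1613 = -1608 (mod 8).
    Reduce coefficients mod 8: 1·t ≡ 0 (mod 8).
    So t ≡ 0 (mod 8).
    Then x = 1613 + 4641·0 = 1613, valid modulo lcm(4641, 8) = 37128: x ≡ 1613 (mod 37128).
Verify against each original: 1613 mod 17 = 15, 1613 mod 3 = 2, 1613 mod 13 = 1, 1613 mod 7 = 3, 1613 mod 8 = 5.

x ≡ 1613 (mod 37128).


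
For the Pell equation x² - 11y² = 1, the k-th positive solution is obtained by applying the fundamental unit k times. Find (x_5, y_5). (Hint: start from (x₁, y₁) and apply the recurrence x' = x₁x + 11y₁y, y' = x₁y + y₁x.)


Step 1: Find the fundamental solution (x₁, y₁) of x² - 11y² = 1.
  Expand √11 as a continued fraction. a₀ = ⌊√11⌋ = 3; iterate m_{k+1} = d_k·a_k − m_k, d_{k+1} = (11 − m_{k+1}²)/d_k, a_{k+1} = ⌊(a₀ + m_{k+1})/d_{k+1}⌋ (starting m₀ = 0, d₀ = 1), with convergents p_k = a_k·p_{k-1} + p_{k-2}, q_k = a_k·q_{k-1} + q_{k-2} (p₋₁ = 1, q₋₁ = 0):
  k = 0: a₀ = 3; p₀/q₀ = 3/1; p₀² − 11·q₀² = 9 − 11 = -2.
  k = 1: m = 3, d = 2, a = ⌊(3 + 3)/2⌋ = 3; p/q = (3·3 + 1)/(3·1 + 0) = 10/3; p² − 11·q² = 100 − 99 = 1.
  The first convergent with p² − 11·q² = 1 gives the fundamental solution (x₁, y₁) = (10, 3).
Step 2: Apply the recurrence (x_{n+1}, y_{n+1}) = (x₁x_n + 11y₁y_n, x₁y_n + y₁x_n) repeatedly.
  From (x_1, y_1) = (10, 3): x_2 = 10·10 + 11·3·3 = 199; y_2 = 10·3 + 3·10 = 60.
  From (x_2, y_2) = (199, 60): x_3 = 10·199 + 11·3·60 = 3970; y_3 = 10·60 + 3·199 = 1197.
  From (x_3, y_3) = (3970, 1197): x_4 = 10·3970 + 11·3·1197 = 79201; y_4 = 10·1197 + 3·3970 = 23880.
  From (x_4, y_4) = (79201, 23880): x_5 = 10·79201 + 11·3·23880 = 1580050; y_5 = 10·23880 + 3·79201 = 476403.
Step 3: Verify x_5² - 11·y_5² = 2496558002500 - 2496558002499 = 1 (should be 1). ✓

(x_1, y_1) = (10, 3); (x_5, y_5) = (1580050, 476403).


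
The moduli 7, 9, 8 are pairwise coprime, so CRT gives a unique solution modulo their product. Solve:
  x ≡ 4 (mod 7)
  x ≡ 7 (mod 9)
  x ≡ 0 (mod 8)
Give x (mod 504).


Moduli 7, 9, 8 are pairwise coprime; by CRT there is a unique solution modulo M = 7 · 9 · 8 = 504.
Solve pairwise, accumulating the modulus:
  Start with x ≡ 4 (mod 7).
  Combine with x ≡ 7 (mod 9): since gcd(7, 9) = 1, we get a unique residue mod 63.
    Write x = 4 + 7·t and substitute into x ≡ 7 (mod 9): 7·t ≡ 7 − 4 = 3 (mod 9).
    The inverse of 7 mod 9 is 4 (since 7·4 = 28 = 3·9 + 1), so t ≡ 4·3 = 12 ≡ 3 (mod 9).
    Then x = 4 + 7·3 = 25, valid modulo lcm(7, 9) = 63: x ≡ 25 (mod 63).
  Combine with x ≡ 0 (mod 8): since gcd(63, 8) = 1, we get a unique residue mod 504.
    Write x = 25 + 63·t and substitute into x ≡ 0 (mod 8): 63·t ≡ 0 − 25 = -25 (mod 8).
    Reduce coefficients mod 8: 7·t ≡ 7 (mod 8).
    The inverse of 7 mod 8 is 7 (since 7·7 = 49 = 6·8 + 1), so t ≡ 7·7 = 49 ≡ 1 (mod 8).
    Then x = 25 + 63·1 = 88, valid modulo lcm(63, 8) = 504: x ≡ 88 (mod 504).
Verify: 88 mod 7 = 4 ✓, 88 mod 9 = 7 ✓, 88 mod 8 = 0 ✓.

x ≡ 88 (mod 504).


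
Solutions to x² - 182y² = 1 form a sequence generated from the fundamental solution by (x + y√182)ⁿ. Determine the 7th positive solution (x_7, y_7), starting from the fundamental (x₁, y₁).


Step 1: Find the fundamental solution (x₁, y₁) of x² - 182y² = 1.
  Expand √182 as a continued fraction. a₀ = ⌊√182⌋ = 13; iterate m_{k+1} = d_k·a_k − m_k, d_{k+1} = (182 − m_{k+1}²)/d_k, a_{k+1} = ⌊(a₀ + m_{k+1})/d_{k+1}⌋ (starting m₀ = 0, d₀ = 1), with convergents p_k = a_k·p_{k-1} + p_{k-2}, q_k = a_k·q_{k-1} + q_{k-2} (p₋₁ = 1, q₋₁ = 0):
  k = 0: a₀ = 13; p₀/q₀ = 13/1; p₀² − 182·q₀² = 169 − 182 = -13.
  k = 1: m = 13, d = 13, a = ⌊(13 + 13)/13⌋ = 2; p/q = (2·13 + 1)/(2·1 + 0) = 27/2; p² − 182·q² = 729 − 728 = 1.
  The first convergent with p² − 182·q² = 1 gives the fundamental solution (x₁, y₁) = (27, 2).
Step 2: Apply the recurrence (x_{n+1}, y_{n+1}) = (x₁x_n + 182y₁y_n, x₁y_n + y₁x_n) repeatedly.
  From (x_1, y_1) = (27, 2): x_2 = 27·27 + 182·2·2 = 1457; y_2 = 27·2 + 2·27 = 108.
  From (x_2, y_2) = (1457, 108): x_3 = 27·1457 + 182·2·108 = 78651; y_3 = 27·108 + 2·1457 = 5830.
  From (x_3, y_3) = (78651, 5830): x_4 = 27·78651 + 182·2·5830 = 4245697; y_4 = 27·5830 + 2·78651 = 314712.
  From (x_4, y_4) = (4245697, 314712): x_5 = 27·4245697 + 182·2·314712 = 229188987; y_5 = 27·314712 + 2·4245697 = 16988618.
  From (x_5, y_5) = (229188987, 16988618): x_6 = 27·229188987 + 182·2·16988618 = 12371959601; y_6 = 27·16988618 + 2·229188987 = 917070660.
  From (x_6, y_6) = (12371959601, 917070660): x_7 = 27·12371959601 + 182·2·917070660 = 667856629467; y_7 = 27·917070660 + 2·12371959601 = 49504827022.
Step 3: Verify x_7² - 182·y_7² = 446032477523021732704089 - 446032477523021732704088 = 1 (should be 1). ✓

(x_1, y_1) = (27, 2); (x_7, y_7) = (667856629467, 49504827022).


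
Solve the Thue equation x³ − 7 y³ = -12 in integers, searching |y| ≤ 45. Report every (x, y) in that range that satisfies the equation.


The equation is x³ - 7y³ = -12. For fixed y, x³ = 7·y³ − 12, so a solution requires the RHS to be a perfect cube.
Strategy: iterate y from -45 to 45, compute RHS = 7·y³ − 12, and check whether it is a (positive or negative) perfect cube.
Check small values of y:
  y = 0: RHS = -12 is not a perfect cube.
  y = 1: RHS = -5 is not a perfect cube.
  y = -1: RHS = -19 is not a perfect cube.
  y = 2: RHS = 44 is not a perfect cube.
  y = -2: RHS = -68 is not a perfect cube.
  y = 3: RHS = 177 is not a perfect cube.
  y = -3: RHS = -201 is not a perfect cube.
Continuing the search up to |y| = 45 finds no solutions either.
No (x, y) in the scanned range satisfies the equation.

No integer solutions with |y| ≤ 45.


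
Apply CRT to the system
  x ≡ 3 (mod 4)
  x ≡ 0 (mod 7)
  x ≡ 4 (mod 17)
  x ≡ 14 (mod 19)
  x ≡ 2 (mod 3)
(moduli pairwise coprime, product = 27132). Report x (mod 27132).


Product of moduli M = 4 · 7 · 17 · 19 · 3 = 27132.
Merge one congruence at a time:
  Start: x ≡ 3 (mod 4).
  Combine with x ≡ 0 (mod 7); new modulus lcm = 28.
    Write x = 3 + 4·t and substitute into x ≡ 0 (mod 7): 4·t ≡ 0 − 3 = -3 (mod 7).
    Reduce coefficients mod 7: 4·t ≡ 4 (mod 7).
    The inverse of 4 mod 7 is 2 (since 4·2 = 8 = 1·7 + 1), so t ≡ 2·4 = 8 ≡ 1 (mod 7).
    Then x = 3 + 4·1 = 7, valid modulo lcm(4, 7) = 28: x ≡ 7 (mod 28).
  Combine with x ≡ 4 (mod 17); new modulus lcm = 476.
    Write x = 7 + 28·t and substitute into x ≡ 4 (mod 17): 28·t ≡ 4 − 7 = -3 (mod 17).
    Reduce coefficients mod 17: 11·t ≡ 14 (mod 17).
    The inverse of 11 mod 17 is 14 (since 11·14 = 154 = 9·17 + 1), so t ≡ 14·14 = 196 ≡ 9 (mod 17).
    Then x = 7 + 28·9 = 259, valid modulo lcm(28, 17) = 476: x ≡ 259 (mod 476).
  Combine with x ≡ 14 (mod 19); new modulus lcm = 9044.
    Write x = 259 + 476·t and substitute into x ≡ 14 (mod 19): 476·t ≡ 14 − 259 = -245 (mod 19).
    Reduce coefficients mod 19: 1·t ≡ 2 (mod 19).
    So t ≡ 2 (mod 19).
    Then x = 259 + 476·2 = 1211, valid modulo lcm(476, 19) = 9044: x ≡ 1211 (mod 9044).
  Combine with x ≡ 2 (mod 3); new modulus lcm = 27132.
    Write x = 1211 + 9044·t and substitute into x ≡ 2 (mod 3): 9044·t ≡ 2 − 1211 = -1209 (mod 3).
    Reduce coefficients mod 3: 2·t ≡ 0 (mod 3).
    The inverse of 2 mod 3 is 2 (since 2·2 = 4 = 1·3 + 1), so t ≡ 2·0 = 0 ≡ 0 (mod 3).
    Then x = 1211 + 9044·0 = 1211, valid modulo lcm(9044, 3) = 27132: x ≡ 1211 (mod 27132).
Verify against each original: 1211 mod 4 = 3, 1211 mod 7 = 0, 1211 mod 17 = 4, 1211 mod 19 = 14, 1211 mod 3 = 2.

x ≡ 1211 (mod 27132).


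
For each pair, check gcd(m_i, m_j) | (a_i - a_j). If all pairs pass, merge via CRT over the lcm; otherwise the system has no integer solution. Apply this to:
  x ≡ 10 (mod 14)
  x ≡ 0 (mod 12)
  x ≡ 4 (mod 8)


Moduli 14, 12, 8 are not pairwise coprime, so CRT works modulo lcm(m_i) when all pairwise compatibility conditions hold.
Pairwise compatibility: gcd(m_i, m_j) must divide a_i - a_j for every pair.
Merge one congruence at a time:
  Start: x ≡ 10 (mod 14).
  Combine with x ≡ 0 (mod 12): gcd(14, 12) = 2; 0 - 10 = -10, which IS divisible by 2, so compatible.
    Write x = 10 + 14·t and substitute into x ≡ 0 (mod 12): 14·t ≡ 0 − 10 = -10 (mod 12).
    Divide the congruence (and modulus) by g = 2: 7·t ≡ -5 (mod 6).
    Reduce coefficients mod 6: 1·t ≡ 1 (mod 6).
    So t ≡ 1 (mod 6).
    Then x = 10 + 14·1 = 24, valid modulo lcm(14, 12) = 84: x ≡ 24 (mod 84).
  Combine with x ≡ 4 (mod 8): gcd(84, 8) = 4; 4 - 24 = -20, which IS divisible by 4, so compatible.
    Write x = 24 + 84·t and substitute into x ≡ 4 (mod 8): 84·t ≡ 4 − 24 = -20 (mod 8).
    Divide the congruence (and modulus) by g = 4: 21·t ≡ -5 (mod 2).
    Reduce coefficients mod 2: 1·t ≡ 1 (mod 2).
    So t ≡ 1 (mod 2).
    Then x = 24 + 84·1 = 108, valid modulo lcm(84, 8) = 168: x ≡ 108 (mod 168).
Verify: 108 mod 14 = 10, 108 mod 12 = 0, 108 mod 8 = 4.

x ≡ 108 (mod 168).


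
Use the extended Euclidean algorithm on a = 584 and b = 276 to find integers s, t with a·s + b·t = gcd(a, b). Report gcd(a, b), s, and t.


Euclidean algorithm on (584, 276) — divide until remainder is 0:
  584 = 2 · 276 + 32
  276 = 8 · 32 + 20
  32 = 1 · 20 + 12
  20 = 1 · 12 + 8
  12 = 1 · 8 + 4
  8 = 2 · 4 + 0
gcd(584, 276) = 4.
Track Bezout coefficients alongside the remainders: start with r₀ = 584 = a·1 + b·0 (s = 1, t = 0) and r₁ = 276 = a·0 + b·1 (s = 0, t = 1); each new remainder r_{k+1} = r_{k-1} − q_k·r_k inherits s_{k+1} = s_{k-1} − q_k·s_k, t_{k+1} = t_{k-1} − q_k·t_k, so r_k = a·s_k + b·t_k at every step:
  q = 2: r = 32, s = 1 − 2·0 = 1, t = 0 − 2·1 = -2  (check: 584·1 + 276·(-2) = 32)
  q = 8: r = 20, s = 0 − 8·1 = -8, t = 1 − 8·(-2) = 17  (check: 584·(-8) + 276·17 = 20)
  q = 1: r = 12, s = 1 − 1·(-8) = 9, t = -2 − 1·17 = -19  (check: 584·9 + 276·(-19) = 12)
  q = 1: r = 8, s = -8 − 1·9 = -17, t = 17 − 1·(-19) = 36  (check: 584·(-17) + 276·36 = 8)
  q = 1: r = 4, s = 9 − 1·(-17) = 26, t = -19 − 1·36 = -55  (check: 584·26 + 276·(-55) = 4)
The row with r = 4 (the gcd) gives the Bezout coefficients s = 26, t = -55.
Result: 584 · (26) + 276 · (-55) = 4.

gcd(584, 276) = 4; s = 26, t = -55 (check: 584·26 + 276·(-55) = 4).


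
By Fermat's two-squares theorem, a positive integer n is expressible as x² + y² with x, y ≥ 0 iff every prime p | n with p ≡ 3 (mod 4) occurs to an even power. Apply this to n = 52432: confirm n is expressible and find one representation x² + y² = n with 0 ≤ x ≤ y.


Step 1: Factor n = 52432 = 2^4 · 29 · 113.
Step 2: Check the mod-4 condition on each prime factor: 2 = 2 (special); 29 ≡ 1 (mod 4), exponent 1; 113 ≡ 1 (mod 4), exponent 1.
All primes ≡ 3 (mod 4) appear to even exponent (or don't appear), so by the two-squares theorem n IS expressible as a sum of two squares.
Step 3: Build a representation. Group n = k² · m with k = 4 and m = 29 · 113 = 3277 (a product of primes ≡ 1 (mod 4)); a representation of m scales to one of n via (k·x)² + (k·y)² = k²(x² + y²). Each prime p ≡ 1 (mod 4) is itself a sum of two squares; find a² by testing p − a² for a perfect square:
  29: 29 − 1² = 28, 29 − 2² = 25 = 5² ⇒ 29 = 2² + 5².
  113: 113 − 1² = 112, 113 − 2² = 109, 113 − 3² = 104, 113 − 4² = 97, 113 − 5² = 88, 113 − 6² = 77, 113 − 7² = 64 = 8² ⇒ 113 = 7² + 8².
  Combine using the Brahmagupta–Fibonacci identity (a² + b²)(c² + d²) = (ac − bd)² + (ad + bc)² = (ac + bd)² + (ad − bc)²:
  29 · 113 = 3277: from (2² + 5²)(7² + 8²), take (2·7 − 5·8, 2·8 + 5·7) = (14 − 40, 16 + 35) = (-26, 51); dropping signs (only squares matter) gives (26, 51); check 26² + 51² = 676 + 2601 = 3277 ✓.
  Scale by k = 4: (4·26, 4·51) = (104, 204).
Step 4: Order so x ≤ y and verify: 104² + 204² = 10816 + 41616 = 52432 = n. ✓

n = 52432 = 104² + 204² (one valid representation with x ≤ y).


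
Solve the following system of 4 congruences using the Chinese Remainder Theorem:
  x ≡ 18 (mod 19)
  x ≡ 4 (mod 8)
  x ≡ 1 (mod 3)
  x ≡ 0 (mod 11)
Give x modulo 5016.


Product of moduli M = 19 · 8 · 3 · 11 = 5016.
Merge one congruence at a time:
  Start: x ≡ 18 (mod 19).
  Combine with x ≡ 4 (mod 8); new modulus lcm = 152.
    Write x = 18 + 19·t and substitute into x ≡ 4 (mod 8): 19·t ≡ 4 − 18 = -14 (mod 8).
    Reduce coefficients mod 8: 3·t ≡ 2 (mod 8).
    The inverse of 3 mod 8 is 3 (since 3·3 = 9 = 1·8 + 1), so t ≡ 3·2 = 6 ≡ 6 (mod 8).
    Then x = 18 + 19·6 = 132, valid modulo lcm(19, 8) = 152: x ≡ 132 (mod 152).
  Combine with x ≡ 1 (mod 3); new modulus lcm = 456.
    Write x = 132 + 152·t and substitute into x ≡ 1 (mod 3): 152·t ≡ 1 − 132 = -131 (mod 3).
    Reduce coefficients mod 3: 2·t ≡ 1 (mod 3).
    The inverse of 2 mod 3 is 2 (since 2·2 = 4 = 1·3 + 1), so t ≡ 2·1 = 2 ≡ 2 (mod 3).
    Then x = 132 + 152·2 = 436, valid modulo lcm(152, 3) = 456: x ≡ 436 (mod 456).
  Combine with x ≡ 0 (mod 11); new modulus lcm = 5016.
    Write x = 436 + 456·t and substitute into x ≡ 0 (mod 11): 456·t ≡ 0 − 436 = -436 (mod 11).
    Reduce coefficients mod 11: 5·t ≡ 4 (mod 11).
    The inverse of 5 mod 11 is 9 (since 5·9 = 45 = 4·11 + 1), so t ≡ 9·4 = 36 ≡ 3 (mod 11).
    Then x = 436 + 456·3 = 1804, valid modulo lcm(456, 11) = 5016: x ≡ 1804 (mod 5016).
Verify against each original: 1804 mod 19 = 18, 1804 mod 8 = 4, 1804 mod 3 = 1, 1804 mod 11 = 0.

x ≡ 1804 (mod 5016).


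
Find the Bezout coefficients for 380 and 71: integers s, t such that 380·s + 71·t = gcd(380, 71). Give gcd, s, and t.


Euclidean algorithm on (380, 71) — divide until remainder is 0:
  380 = 5 · 71 + 25
  71 = 2 · 25 + 21
  25 = 1 · 21 + 4
  21 = 5 · 4 + 1
  4 = 4 · 1 + 0
gcd(380, 71) = 1.
Track Bezout coefficients alongside the remainders: start with r₀ = 380 = a·1 + b·0 (s = 1, t = 0) and r₁ = 71 = a·0 + b·1 (s = 0, t = 1); each new remainder r_{k+1} = r_{k-1} − q_k·r_k inherits s_{k+1} = s_{k-1} − q_k·s_k, t_{k+1} = t_{k-1} − q_k·t_k, so r_k = a·s_k + b·t_k at every step:
  q = 5: r = 25, s = 1 − 5·0 = 1, t = 0 − 5·1 = -5  (check: 380·1 + 71·(-5) = 25)
  q = 2: r = 21, s = 0 − 2·1 = -2, t = 1 − 2·(-5) = 11  (check: 380·(-2) + 71·11 = 21)
  q = 1: r = 4, s = 1 − 1·(-2) = 3, t = -5 − 1·11 = -16  (check: 380·3 + 71·(-16) = 4)
  q = 5: r = 1, s = -2 − 5·3 = -17, t = 11 − 5·(-16) = 91  (check: 380·(-17) + 71·91 = 1)
The row with r = 1 (the gcd) gives the Bezout coefficients s = -17, t = 91.
Result: 380 · (-17) + 71 · (91) = 1.

gcd(380, 71) = 1; s = -17, t = 91 (check: 380·(-17) + 71·91 = 1).


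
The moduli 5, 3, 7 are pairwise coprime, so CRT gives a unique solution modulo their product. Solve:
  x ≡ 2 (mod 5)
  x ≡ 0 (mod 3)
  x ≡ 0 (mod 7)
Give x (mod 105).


Moduli 5, 3, 7 are pairwise coprime; by CRT there is a unique solution modulo M = 5 · 3 · 7 = 105.
Solve pairwise, accumulating the modulus:
  Start with x ≡ 2 (mod 5).
  Combine with x ≡ 0 (mod 3): since gcd(5, 3) = 1, we get a unique residue mod 15.
    Write x = 2 + 5·t and substitute into x ≡ 0 (mod 3): 5·t ≡ 0 − 2 = -2 (mod 3).
    Reduce coefficients mod 3: 2·t ≡ 1 (mod 3).
    The inverse of 2 mod 3 is 2 (since 2·2 = 4 = 1·3 + 1), so t ≡ 2·1 = 2 ≡ 2 (mod 3).
    Then x = 2 + 5·2 = 12, valid modulo lcm(5, 3) = 15: x ≡ 12 (mod 15).
  Combine with x ≡ 0 (mod 7): since gcd(15, 7) = 1, we get a unique residue mod 105.
    Write x = 12 + 15·t and substitute into x ≡ 0 (mod 7): 15·t ≡ 0 − 12 = -12 (mod 7).
    Reduce coefficients mod 7: 1·t ≡ 2 (mod 7).
    So t ≡ 2 (mod 7).
    Then x = 12 + 15·2 = 42, valid modulo lcm(15, 7) = 105: x ≡ 42 (mod 105).
Verify: 42 mod 5 = 2 ✓, 42 mod 3 = 0 ✓, 42 mod 7 = 0 ✓.

x ≡ 42 (mod 105).


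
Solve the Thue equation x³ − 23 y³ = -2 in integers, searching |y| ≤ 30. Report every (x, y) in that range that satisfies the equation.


The equation is x³ - 23y³ = -2. For fixed y, x³ = 23·y³ − 2, so a solution requires the RHS to be a perfect cube.
Strategy: iterate y from -30 to 30, compute RHS = 23·y³ − 2, and check whether it is a (positive or negative) perfect cube.
Check small values of y:
  y = 0: RHS = -2 is not a perfect cube.
  y = 1: RHS = 21 is not a perfect cube.
  y = -1: RHS = -25 is not a perfect cube.
  y = 2: RHS = 182 is not a perfect cube.
  y = -2: RHS = -186 is not a perfect cube.
  y = 3: RHS = 619 is not a perfect cube.
  y = -3: RHS = -623 is not a perfect cube.
Continuing the search up to |y| = 30 finds no solutions either.
No (x, y) in the scanned range satisfies the equation.

No integer solutions with |y| ≤ 30.


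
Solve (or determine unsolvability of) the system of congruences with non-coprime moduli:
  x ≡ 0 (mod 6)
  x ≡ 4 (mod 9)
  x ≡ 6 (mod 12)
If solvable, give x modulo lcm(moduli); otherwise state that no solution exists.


Moduli 6, 9, 12 are not pairwise coprime, so CRT works modulo lcm(m_i) when all pairwise compatibility conditions hold.
Pairwise compatibility: gcd(m_i, m_j) must divide a_i - a_j for every pair.
Merge one congruence at a time:
  Start: x ≡ 0 (mod 6).
  Combine with x ≡ 4 (mod 9): gcd(6, 9) = 3, and 4 - 0 = 4 is NOT divisible by 3.
    ⇒ system is inconsistent (no integer solution).

No solution (the system is inconsistent).


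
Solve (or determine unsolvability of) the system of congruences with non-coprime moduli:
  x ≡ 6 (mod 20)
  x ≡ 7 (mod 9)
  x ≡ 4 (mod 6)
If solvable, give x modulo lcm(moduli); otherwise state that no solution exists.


Moduli 20, 9, 6 are not pairwise coprime, so CRT works modulo lcm(m_i) when all pairwise compatibility conditions hold.
Pairwise compatibility: gcd(m_i, m_j) must divide a_i - a_j for every pair.
Merge one congruence at a time:
  Start: x ≡ 6 (mod 20).
  Combine with x ≡ 7 (mod 9): gcd(20, 9) = 1; 7 - 6 = 1, which IS divisible by 1, so compatible.
    Write x = 6 + 20·t and substitute into x ≡ 7 (mod 9): 20·t ≡ 7 − 6 = 1 (mod 9).
    Reduce coefficients mod 9: 2·t ≡ 1 (mod 9).
    The inverse of 2 mod 9 is 5 (since 2·5 = 10 = 1·9 + 1), so t ≡ 5·1 = 5 ≡ 5 (mod 9).
    Then x = 6 + 20·5 = 106, valid modulo lcm(20, 9) = 180: x ≡ 106 (mod 180).
  Combine with x ≡ 4 (mod 6): gcd(180, 6) = 6; 4 - 106 = -102, which IS divisible by 6, so compatible.
    Write x = 106 + 180·t and substitute into x ≡ 4 (mod 6): 180·t ≡ 4 − 106 = -102 (mod 6).
    Divide the congruence (and modulus) by g = 6: 30·t ≡ -17 (mod 1).
    Modulo 1 every t works; take t = 0.
    Then x = 106 + 180·0 = 106, valid modulo lcm(180, 6) = 180: x ≡ 106 (mod 180).
Verify: 106 mod 20 = 6, 106 mod 9 = 7, 106 mod 6 = 4.

x ≡ 106 (mod 180).


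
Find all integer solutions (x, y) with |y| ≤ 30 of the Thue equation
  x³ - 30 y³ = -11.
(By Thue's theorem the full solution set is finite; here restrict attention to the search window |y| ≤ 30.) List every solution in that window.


The equation is x³ - 30y³ = -11. For fixed y, x³ = 30·y³ − 11, so a solution requires the RHS to be a perfect cube.
Strategy: iterate y from -30 to 30, compute RHS = 30·y³ − 11, and check whether it is a (positive or negative) perfect cube.
Check small values of y:
  y = 0: RHS = -11 is not a perfect cube.
  y = 1: RHS = 19 is not a perfect cube.
  y = -1: RHS = -41 is not a perfect cube.
  y = 2: RHS = 229 is not a perfect cube.
  y = -2: RHS = -251 is not a perfect cube.
  y = 3: RHS = 799 is not a perfect cube.
  y = -3: RHS = -821 is not a perfect cube.
Continuing the search up to |y| = 30 finds no solutions either.
No (x, y) in the scanned range satisfies the equation.

No integer solutions with |y| ≤ 30.


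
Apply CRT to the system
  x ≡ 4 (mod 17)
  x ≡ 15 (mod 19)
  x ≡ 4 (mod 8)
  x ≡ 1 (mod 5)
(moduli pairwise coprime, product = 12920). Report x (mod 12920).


Product of moduli M = 17 · 19 · 8 · 5 = 12920.
Merge one congruence at a time:
  Start: x ≡ 4 (mod 17).
  Combine with x ≡ 15 (mod 19); new modulus lcm = 323.
    Write x = 4 + 17·t and substitute into x ≡ 15 (mod 19): 17·t ≡ 15 − 4 = 11 (mod 19).
    The inverse of 17 mod 19 is 9 (since 17·9 = 153 = 8·19 + 1), so t ≡ 9·11 = 99 ≡ 4 (mod 19).
    Then x = 4 + 17·4 = 72, valid modulo lcm(17, 19) = 323: x ≡ 72 (mod 323).
  Combine with x ≡ 4 (mod 8); new modulus lcm = 2584.
    Write x = 72 + 323·t and substitute into x ≡ 4 (mod 8): 323·t ≡ 4 − 72 = -68 (mod 8).
    Reduce coefficients mod 8: 3·t ≡ 4 (mod 8).
    The inverse of 3 mod 8 is 3 (since 3·3 = 9 = 1·8 + 1), so t ≡ 3·4 = 12 ≡ 4 (mod 8).
    Then x = 72 + 323·4 = 1364, valid modulo lcm(323, 8) = 2584: x ≡ 1364 (mod 2584).
  Combine with x ≡ 1 (mod 5); new modulus lcm = 12920.
    Write x = 1364 + 2584·t and substitute into x ≡ 1 (mod 5): 2584·t ≡ 1 − 1364 = -1363 (mod 5).
    Reduce coefficients mod 5: 4·t ≡ 2 (mod 5).
    The inverse of 4 mod 5 is 4 (since 4·4 = 16 = 3·5 + 1), so t ≡ 4·2 = 8 ≡ 3 (mod 5).
    Then x = 1364 + 2584·3 = 9116, valid modulo lcm(2584, 5) = 12920: x ≡ 9116 (mod 12920).
Verify against each original: 9116 mod 17 = 4, 9116 mod 19 = 15, 9116 mod 8 = 4, 9116 mod 5 = 1.

x ≡ 9116 (mod 12920).


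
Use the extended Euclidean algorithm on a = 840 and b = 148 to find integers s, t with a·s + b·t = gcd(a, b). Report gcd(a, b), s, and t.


Euclidean algorithm on (840, 148) — divide until remainder is 0:
  840 = 5 · 148 + 100
  148 = 1 · 100 + 48
  100 = 2 · 48 + 4
  48 = 12 · 4 + 0
gcd(840, 148) = 4.
Track Bezout coefficients alongside the remainders: start with r₀ = 840 = a·1 + b·0 (s = 1, t = 0) and r₁ = 148 = a·0 + b·1 (s = 0, t = 1); each new remainder r_{k+1} = r_{k-1} − q_k·r_k inherits s_{k+1} = s_{k-1} − q_k·s_k, t_{k+1} = t_{k-1} − q_k·t_k, so r_k = a·s_k + b·t_k at every step:
  q = 5: r = 100, s = 1 − 5·0 = 1, t = 0 − 5·1 = -5  (check: 840·1 + 148·(-5) = 100)
  q = 1: r = 48, s = 0 − 1·1 = -1, t = 1 − 1·(-5) = 6  (check: 840·(-1) + 148·6 = 48)
  q = 2: r = 4, s = 1 − 2·(-1) = 3, t = -5 − 2·6 = -17  (check: 840·3 + 148·(-17) = 4)
The row with r = 4 (the gcd) gives the Bezout coefficients s = 3, t = -17.
Result: 840 · (3) + 148 · (-17) = 4.

gcd(840, 148) = 4; s = 3, t = -17 (check: 840·3 + 148·(-17) = 4).


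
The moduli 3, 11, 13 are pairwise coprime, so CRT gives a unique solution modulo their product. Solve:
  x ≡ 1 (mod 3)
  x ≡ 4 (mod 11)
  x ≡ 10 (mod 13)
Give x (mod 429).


Moduli 3, 11, 13 are pairwise coprime; by CRT there is a unique solution modulo M = 3 · 11 · 13 = 429.
Solve pairwise, accumulating the modulus:
  Start with x ≡ 1 (mod 3).
  Combine with x ≡ 4 (mod 11): since gcd(3, 11) = 1, we get a unique residue mod 33.
    Write x = 1 + 3·t and substitute into x ≡ 4 (mod 11): 3·t ≡ 4 − 1 = 3 (mod 11).
    The inverse of 3 mod 11 is 4 (since 3·4 = 12 = 1·11 + 1), so t ≡ 4·3 = 12 ≡ 1 (mod 11).
    Then x = 1 + 3·1 = 4, valid modulo lcm(3, 11) = 33: x ≡ 4 (mod 33).
  Combine with x ≡ 10 (mod 13): since gcd(33, 13) = 1, we get a unique residue mod 429.
    Write x = 4 + 33·t and substitute into x ≡ 10 (mod 13): 33·t ≡ 10 − 4 = 6 (mod 13).
    Reduce coefficients mod 13: 7·t ≡ 6 (mod 13).
    The inverse of 7 mod 13 is 2 (since 7·2 = 14 = 1·13 + 1), so t ≡ 2·6 = 12 ≡ 12 (mod 13).
    Then x = 4 + 33·12 = 400, valid modulo lcm(33, 13) = 429: x ≡ 400 (mod 429).
Verify: 400 mod 3 = 1 ✓, 400 mod 11 = 4 ✓, 400 mod 13 = 10 ✓.

x ≡ 400 (mod 429).


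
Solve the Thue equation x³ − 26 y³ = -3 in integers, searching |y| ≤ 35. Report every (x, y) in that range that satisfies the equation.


The equation is x³ - 26y³ = -3. For fixed y, x³ = 26·y³ − 3, so a solution requires the RHS to be a perfect cube.
Strategy: iterate y from -35 to 35, compute RHS = 26·y³ − 3, and check whether it is a (positive or negative) perfect cube.
Check small values of y:
  y = 0: RHS = -3 is not a perfect cube.
  y = 1: RHS = 23 is not a perfect cube.
  y = -1: RHS = -29 is not a perfect cube.
  y = 2: RHS = 205 is not a perfect cube.
  y = -2: RHS = -211 is not a perfect cube.
  y = 3: RHS = 699 is not a perfect cube.
  y = -3: RHS = -705 is not a perfect cube.
Continuing the search up to |y| = 35 finds no solutions either.
No (x, y) in the scanned range satisfies the equation.

No integer solutions with |y| ≤ 35.


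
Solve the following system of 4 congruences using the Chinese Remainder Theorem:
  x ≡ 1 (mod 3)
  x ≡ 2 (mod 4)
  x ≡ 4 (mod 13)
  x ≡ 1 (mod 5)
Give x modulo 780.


Product of moduli M = 3 · 4 · 13 · 5 = 780.
Merge one congruence at a time:
  Start: x ≡ 1 (mod 3).
  Combine with x ≡ 2 (mod 4); new modulus lcm = 12.
    Write x = 1 + 3·t and substitute into x ≡ 2 (mod 4): 3·t ≡ 2 − 1 = 1 (mod 4).
    The inverse of 3 mod 4 is 3 (since 3·3 = 9 = 2·4 + 1), so t ≡ 3·1 = 3 ≡ 3 (mod 4).
    Then x = 1 + 3·3 = 10, valid modulo lcm(3, 4) = 12: x ≡ 10 (mod 12).
  Combine with x ≡ 4 (mod 13); new modulus lcm = 156.
    Write x = 10 + 12·t and substitute into x ≡ 4 (mod 13): 12·t ≡ 4 − 10 = -6 (mod 13).
    Reduce coefficients mod 13: 12·t ≡ 7 (mod 13).
    The inverse of 12 mod 13 is 12 (since 12·12 = 144 = 11·13 + 1), so t ≡ 12·7 = 84 ≡ 6 (mod 13).
    Then x = 10 + 12·6 = 82, valid modulo lcm(12, 13) = 156: x ≡ 82 (mod 156).
  Combine with x ≡ 1 (mod 5); new modulus lcm = 780.
    Write x = 82 + 156·t and substitute into x ≡ 1 (mod 5): 156·t ≡ 1 − 82 = -81 (mod 5).
    Reduce coefficients mod 5: 1·t ≡ 4 (mod 5).
    So t ≡ 4 (mod 5).
    Then x = 82 + 156·4 = 706, valid modulo lcm(156, 5) = 780: x ≡ 706 (mod 780).
Verify against each original: 706 mod 3 = 1, 706 mod 4 = 2, 706 mod 13 = 4, 706 mod 5 = 1.

x ≡ 706 (mod 780).


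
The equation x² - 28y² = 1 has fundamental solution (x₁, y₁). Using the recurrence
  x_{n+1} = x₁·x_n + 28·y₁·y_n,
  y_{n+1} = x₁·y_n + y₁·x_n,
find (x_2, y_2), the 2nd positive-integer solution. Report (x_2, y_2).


Step 1: Find the fundamental solution (x₁, y₁) of x² - 28y² = 1.
  Expand √28 as a continued fraction. a₀ = ⌊√28⌋ = 5; iterate m_{k+1} = d_k·a_k − m_k, d_{k+1} = (28 − m_{k+1}²)/d_k, a_{k+1} = ⌊(a₀ + m_{k+1})/d_{k+1}⌋ (starting m₀ = 0, d₀ = 1), with convergents p_k = a_k·p_{k-1} + p_{k-2}, q_k = a_k·q_{k-1} + q_{k-2} (p₋₁ = 1, q₋₁ = 0):
  k = 0: a₀ = 5; p₀/q₀ = 5/1; p₀² − 28·q₀² = 25 − 28 = -3.
  k = 1: m = 5, d = 3, a = ⌊(5 + 5)/3⌋ = 3; p/q = (3·5 + 1)/(3·1 + 0) = 16/3; p² − 28·q² = 256 − 252 = 4.
  k = 2: m = 4, d = 4, a = ⌊(5 + 4)/4⌋ = 2; p/q = (2·16 + 5)/(2·3 + 1) = 37/7; p² − 28·q² = 1369 − 1372 = -3.
  k = 3: m = 4, d = 3, a = ⌊(5 + 4)/3⌋ = 3; p/q = (3·37 + 16)/(3·7 + 3) = 127/24; p² − 28·q² = 16129 − 16128 = 1.
  The first convergent with p² − 28·q² = 1 gives the fundamental solution (x₁, y₁) = (127, 24).
Step 2: Apply the recurrence (x_{n+1}, y_{n+1}) = (x₁x_n + 28y₁y_n, x₁y_n + y₁x_n) repeatedly.
  From (x_1, y_1) = (127, 24): x_2 = 127·127 + 28·24·24 = 32257; y_2 = 127·24 + 24·127 = 6096.
Step 3: Verify x_2² - 28·y_2² = 1040514049 - 1040514048 = 1 (should be 1). ✓

(x_1, y_1) = (127, 24); (x_2, y_2) = (32257, 6096).


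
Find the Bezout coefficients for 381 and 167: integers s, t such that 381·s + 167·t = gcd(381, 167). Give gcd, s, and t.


Euclidean algorithm on (381, 167) — divide until remainder is 0:
  381 = 2 · 167 + 47
  167 = 3 · 47 + 26
  47 = 1 · 26 + 21
  26 = 1 · 21 + 5
  21 = 4 · 5 + 1
  5 = 5 · 1 + 0
gcd(381, 167) = 1.
Track Bezout coefficients alongside the remainders: start with r₀ = 381 = a·1 + b·0 (s = 1, t = 0) and r₁ = 167 = a·0 + b·1 (s = 0, t = 1); each new remainder r_{k+1} = r_{k-1} − q_k·r_k inherits s_{k+1} = s_{k-1} − q_k·s_k, t_{k+1} = t_{k-1} − q_k·t_k, so r_k = a·s_k + b·t_k at every step:
  q = 2: r = 47, s = 1 − 2·0 = 1, t = 0 − 2·1 = -2  (check: 381·1 + 167·(-2) = 47)
  q = 3: r = 26, s = 0 − 3·1 = -3, t = 1 − 3·(-2) = 7  (check: 381·(-3) + 167·7 = 26)
  q = 1: r = 21, s = 1 − 1·(-3) = 4, t = -2 − 1·7 = -9  (check: 381·4 + 167·(-9) = 21)
  q = 1: r = 5, s = -3 − 1·4 = -7, t = 7 − 1·(-9) = 16  (check: 381·(-7) + 167·16 = 5)
  q = 4: r = 1, s = 4 − 4·(-7) = 32, t = -9 − 4·16 = -73  (check: 381·32 + 167·(-73) = 1)
The row with r = 1 (the gcd) gives the Bezout coefficients s = 32, t = -73.
Result: 381 · (32) + 167 · (-73) = 1.

gcd(381, 167) = 1; s = 32, t = -73 (check: 381·32 + 167·(-73) = 1).


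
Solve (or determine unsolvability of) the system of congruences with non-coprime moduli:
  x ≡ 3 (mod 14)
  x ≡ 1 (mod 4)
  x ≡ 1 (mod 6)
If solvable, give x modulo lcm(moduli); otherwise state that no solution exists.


Moduli 14, 4, 6 are not pairwise coprime, so CRT works modulo lcm(m_i) when all pairwise compatibility conditions hold.
Pairwise compatibility: gcd(m_i, m_j) must divide a_i - a_j for every pair.
Merge one congruence at a time:
  Start: x ≡ 3 (mod 14).
  Combine with x ≡ 1 (mod 4): gcd(14, 4) = 2; 1 - 3 = -2, which IS divisible by 2, so compatible.
    Write x = 3 + 14·t and substitute into x ≡ 1 (mod 4): 14·t ≡ 1 − 3 = -2 (mod 4).
    Divide the congruence (and modulus) by g = 2: 7·t ≡ -1 (mod 2).
    Reduce coefficients mod 2: 1·t ≡ 1 (mod 2).
    So t ≡ 1 (mod 2).
    Then x = 3 + 14·1 = 17, valid modulo lcm(14, 4) = 28: x ≡ 17 (mod 28).
  Combine with x ≡ 1 (mod 6): gcd(28, 6) = 2; 1 - 17 = -16, which IS divisible by 2, so compatible.
    Write x = 17 + 28·t and substitute into x ≡ 1 (mod 6): 28·t ≡ 1 − 17 = -16 (mod 6).
    Divide the congruence (and modulus) by g = 2: 14·t ≡ -8 (mod 3).
    Reduce coefficients mod 3: 2·t ≡ 1 (mod 3).
    The inverse of 2 mod 3 is 2 (since 2·2 = 4 = 1·3 + 1), so t ≡ 2·1 = 2 ≡ 2 (mod 3).
    Then x = 17 + 28·2 = 73, valid modulo lcm(28, 6) = 84: x ≡ 73 (mod 84).
Verify: 73 mod 14 = 3, 73 mod 4 = 1, 73 mod 6 = 1.

x ≡ 73 (mod 84).


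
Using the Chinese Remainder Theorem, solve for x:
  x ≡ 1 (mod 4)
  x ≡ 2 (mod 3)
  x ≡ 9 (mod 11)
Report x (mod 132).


Moduli 4, 3, 11 are pairwise coprime; by CRT there is a unique solution modulo M = 4 · 3 · 11 = 132.
Solve pairwise, accumulating the modulus:
  Start with x ≡ 1 (mod 4).
  Combine with x ≡ 2 (mod 3): since gcd(4, 3) = 1, we get a unique residue mod 12.
    Write x = 1 + 4·t and substitute into x ≡ 2 (mod 3): 4·t ≡ 2 − 1 = 1 (mod 3).
    Reduce coefficients mod 3: 1·t ≡ 1 (mod 3).
    So t ≡ 1 (mod 3).
    Then x = 1 + 4·1 = 5, valid modulo lcm(4, 3) = 12: x ≡ 5 (mod 12).
  Combine with x ≡ 9 (mod 11): since gcd(12, 11) = 1, we get a unique residue mod 132.
    Write x = 5 + 12·t and substitute into x ≡ 9 (mod 11): 12·t ≡ 9 − 5 = 4 (mod 11).
    Reduce coefficients mod 11: 1·t ≡ 4 (mod 11).
    So t ≡ 4 (mod 11).
    Then x = 5 + 12·4 = 53, valid modulo lcm(12, 11) = 132: x ≡ 53 (mod 132).
Verify: 53 mod 4 = 1 ✓, 53 mod 3 = 2 ✓, 53 mod 11 = 9 ✓.

x ≡ 53 (mod 132).


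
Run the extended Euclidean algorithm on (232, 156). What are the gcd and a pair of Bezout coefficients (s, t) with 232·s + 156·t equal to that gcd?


Euclidean algorithm on (232, 156) — divide until remainder is 0:
  232 = 1 · 156 + 76
  156 = 2 · 76 + 4
  76 = 19 · 4 + 0
gcd(232, 156) = 4.
Track Bezout coefficients alongside the remainders: start with r₀ = 232 = a·1 + b·0 (s = 1, t = 0) and r₁ = 156 = a·0 + b·1 (s = 0, t = 1); each new remainder r_{k+1} = r_{k-1} − q_k·r_k inherits s_{k+1} = s_{k-1} − q_k·s_k, t_{k+1} = t_{k-1} − q_k·t_k, so r_k = a·s_k + b·t_k at every step:
  q = 1: r = 76, s = 1 − 1·0 = 1, t = 0 − 1·1 = -1  (check: 232·1 + 156·(-1) = 76)
  q = 2: r = 4, s = 0 − 2·1 = -2, t = 1 − 2·(-1) = 3  (check: 232·(-2) + 156·3 = 4)
The row with r = 4 (the gcd) gives the Bezout coefficients s = -2, t = 3.
Result: 232 · (-2) + 156 · (3) = 4.

gcd(232, 156) = 4; s = -2, t = 3 (check: 232·(-2) + 156·3 = 4).


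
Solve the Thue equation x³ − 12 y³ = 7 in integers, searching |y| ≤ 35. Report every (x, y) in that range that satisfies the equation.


The equation is x³ - 12y³ = 7. For fixed y, x³ = 12·y³ + 7, so a solution requires the RHS to be a perfect cube.
Strategy: iterate y from -35 to 35, compute RHS = 12·y³ + 7, and check whether it is a (positive or negative) perfect cube.
Check small values of y:
  y = 0: RHS = 7 is not a perfect cube.
  y = 1: RHS = 19 is not a perfect cube.
  y = -1: RHS = -5 is not a perfect cube.
  y = 2: RHS = 103 is not a perfect cube.
  y = -2: RHS = -89 is not a perfect cube.
  y = 3: RHS = 331 is not a perfect cube.
  y = -3: RHS = -317 is not a perfect cube.
Continuing the search up to |y| = 35 finds no solutions either.
No (x, y) in the scanned range satisfies the equation.

No integer solutions with |y| ≤ 35.


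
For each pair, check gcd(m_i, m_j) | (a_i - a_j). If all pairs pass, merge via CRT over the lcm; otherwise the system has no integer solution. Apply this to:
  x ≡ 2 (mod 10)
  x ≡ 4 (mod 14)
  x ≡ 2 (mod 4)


Moduli 10, 14, 4 are not pairwise coprime, so CRT works modulo lcm(m_i) when all pairwise compatibility conditions hold.
Pairwise compatibility: gcd(m_i, m_j) must divide a_i - a_j for every pair.
Merge one congruence at a time:
  Start: x ≡ 2 (mod 10).
  Combine with x ≡ 4 (mod 14): gcd(10, 14) = 2; 4 - 2 = 2, which IS divisible by 2, so compatible.
    Write x = 2 + 10·t and substitute into x ≡ 4 (mod 14): 10·t ≡ 4 − 2 = 2 (mod 14).
    Divide the congruence (and modulus) by g = 2: 5·t ≡ 1 (mod 7).
    The inverse of 5 mod 7 is 3 (since 5·3 = 15 = 2·7 + 1), so t ≡ 3·1 = 3 ≡ 3 (mod 7).
    Then x = 2 + 10·3 = 32, valid modulo lcm(10, 14) = 70: x ≡ 32 (mod 70).
  Combine with x ≡ 2 (mod 4): gcd(70, 4) = 2; 2 - 32 = -30, which IS divisible by 2, so compatible.
    Write x = 32 + 70·t and substitute into x ≡ 2 (mod 4): 70·t ≡ 2 − 32 = -30 (mod 4).
    Divide the congruence (and modulus) by g = 2: 35·t ≡ -15 (mod 2).
    Reduce coefficients mod 2: 1·t ≡ 1 (mod 2).
    So t ≡ 1 (mod 2).
    Then x = 32 + 70·1 = 102, valid modulo lcm(70, 4) = 140: x ≡ 102 (mod 140).
Verify: 102 mod 10 = 2, 102 mod 14 = 4, 102 mod 4 = 2.

x ≡ 102 (mod 140).


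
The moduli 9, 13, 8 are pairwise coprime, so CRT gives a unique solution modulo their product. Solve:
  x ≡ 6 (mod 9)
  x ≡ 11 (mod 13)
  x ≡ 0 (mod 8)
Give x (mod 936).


Moduli 9, 13, 8 are pairwise coprime; by CRT there is a unique solution modulo M = 9 · 13 · 8 = 936.
Solve pairwise, accumulating the modulus:
  Start with x ≡ 6 (mod 9).
  Combine with x ≡ 11 (mod 13): since gcd(9, 13) = 1, we get a unique residue mod 117.
    Write x = 6 + 9·t and substitute into x ≡ 11 (mod 13): 9·t ≡ 11 − 6 = 5 (mod 13).
    The inverse of 9 mod 13 is 3 (since 9·3 = 27 = 2·13 + 1), so t ≡ 3·5 = 15 ≡ 2 (mod 13).
    Then x = 6 + 9·2 = 24, valid modulo lcm(9, 13) = 117: x ≡ 24 (mod 117).
  Combine with x ≡ 0 (mod 8): since gcd(117, 8) = 1, we get a unique residue mod 936.
    Write x = 24 + 117·t and substitute into x ≡ 0 (mod 8): 117·t ≡ 0 − 24 = -24 (mod 8).
    Reduce coefficients mod 8: 5·t ≡ 0 (mod 8).
    The inverse of 5 mod 8 is 5 (since 5·5 = 25 = 3·8 + 1), so t ≡ 5·0 = 0 ≡ 0 (mod 8).
    Then x = 24 + 117·0 = 24, valid modulo lcm(117, 8) = 936: x ≡ 24 (mod 936).
Verify: 24 mod 9 = 6 ✓, 24 mod 13 = 11 ✓, 24 mod 8 = 0 ✓.

x ≡ 24 (mod 936).


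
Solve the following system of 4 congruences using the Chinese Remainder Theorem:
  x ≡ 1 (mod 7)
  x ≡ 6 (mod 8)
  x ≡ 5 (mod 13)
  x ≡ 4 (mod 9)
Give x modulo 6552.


Product of moduli M = 7 · 8 · 13 · 9 = 6552.
Merge one congruence at a time:
  Start: x ≡ 1 (mod 7).
  Combine with x ≡ 6 (mod 8); new modulus lcm = 56.
    Write x = 1 + 7·t and substitute into x ≡ 6 (mod 8): 7·t ≡ 6 − 1 = 5 (mod 8).
    The inverse of 7 mod 8 is 7 (since 7·7 = 49 = 6·8 + 1), so t ≡ 7·5 = 35 ≡ 3 (mod 8).
    Then x = 1 + 7·3 = 22, valid modulo lcm(7, 8) = 56: x ≡ 22 (mod 56).
  Combine with x ≡ 5 (mod 13); new modulus lcm = 728.
    Write x = 22 + 56·t and substitute into x ≡ 5 (mod 13): 56·t ≡ 5 − 22 = -17 (mod 13).
    Reduce coefficients mod 13: 4·t ≡ 9 (mod 13).
    The inverse of 4 mod 13 is 10 (since 4·10 = 40 = 3·13 + 1), so t ≡ 10·9 = 90 ≡ 12 (mod 13).
    Then x = 22 + 56·12 = 694, valid modulo lcm(56, 13) = 728: x ≡ 694 (mod 728).
  Combine with x ≡ 4 (mod 9); new modulus lcm = 6552.
    Write x = 694 + 728·t and substitute into x ≡ 4 (mod 9): 728·t ≡ 4 − 694 = -690 (mod 9).
    Reduce coefficients mod 9: 8·t ≡ 3 (mod 9).
    The inverse of 8 mod 9 is 8 (since 8·8 = 64 = 7·9 + 1), so t ≡ 8·3 = 24 ≡ 6 (mod 9).
    Then x = 694 + 728·6 = 5062, valid modulo lcm(728, 9) = 6552: x ≡ 5062 (mod 6552).
Verify against each original: 5062 mod 7 = 1, 5062 mod 8 = 6, 5062 mod 13 = 5, 5062 mod 9 = 4.

x ≡ 5062 (mod 6552).
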